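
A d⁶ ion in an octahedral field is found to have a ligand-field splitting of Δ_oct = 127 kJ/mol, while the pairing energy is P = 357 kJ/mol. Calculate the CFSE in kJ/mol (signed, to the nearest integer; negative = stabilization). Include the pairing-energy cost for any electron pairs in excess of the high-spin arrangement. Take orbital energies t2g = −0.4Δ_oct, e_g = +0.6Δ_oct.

With Δ_oct < P the complex is high-spin.
Filling d⁶ accordingly: t2g^4 e_g^2.
Orbital CFSE = -0.4Δ_oct = -0.4 × 127 = -51 kJ/mol.
High-spin has no excess pairs, so no pairing correction applies.

-51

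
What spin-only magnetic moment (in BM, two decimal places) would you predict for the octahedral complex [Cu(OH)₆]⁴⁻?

Each OH⁻ contributes -1; 6 × (-1) = -6. With overall charge -4, Cu is in the +2 oxidation state.
Cu is in group 11, so Cu²⁺ is d⁹ (11 − 2 = 9).
Configuration: t₂g⁶ eg³ → 1 unpaired electron.
μ(spin-only) = √[1(1+2)] = √3 ≈ 1.73 BM.

1.73 BM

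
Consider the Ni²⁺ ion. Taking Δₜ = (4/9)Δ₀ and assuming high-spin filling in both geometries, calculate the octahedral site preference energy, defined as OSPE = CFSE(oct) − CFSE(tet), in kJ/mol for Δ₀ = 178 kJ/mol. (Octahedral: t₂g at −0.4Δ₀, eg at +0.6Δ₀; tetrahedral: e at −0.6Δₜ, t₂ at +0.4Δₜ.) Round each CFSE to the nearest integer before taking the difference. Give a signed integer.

Ni is in group 10, so Ni²⁺ is d⁸ (10 − 2 = 8).
Octahedral (high-spin): t₂g⁶ eg², CFSE = 6(−0.4) + 2(+0.6) = -1.2Δ₀ = -1.2 × 178 = -214 kJ/mol.
In a tetrahedral site the filling is e⁴ t₂⁴: CFSE(tet) = -0.8Δₜ = -0.8 × (4/9)(178) = -63 kJ/mol.
Subtracting, OSPE = -214 − (-63) = -151 kJ/mol.

-151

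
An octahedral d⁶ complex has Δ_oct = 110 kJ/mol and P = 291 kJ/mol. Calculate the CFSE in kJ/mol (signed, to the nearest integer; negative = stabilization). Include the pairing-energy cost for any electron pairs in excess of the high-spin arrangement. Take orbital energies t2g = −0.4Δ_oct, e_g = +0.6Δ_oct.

-44

Since Δ_oct = 110 kJ/mol < P = 291 kJ/mol, the complex adopts the high-spin configuration.
Filling d⁶ accordingly: t2g^4 e_g^2.
Orbital CFSE = -0.4Δ_oct = -0.4 × 110 = -44 kJ/mol.
High-spin has no excess pairs, so no pairing correction applies.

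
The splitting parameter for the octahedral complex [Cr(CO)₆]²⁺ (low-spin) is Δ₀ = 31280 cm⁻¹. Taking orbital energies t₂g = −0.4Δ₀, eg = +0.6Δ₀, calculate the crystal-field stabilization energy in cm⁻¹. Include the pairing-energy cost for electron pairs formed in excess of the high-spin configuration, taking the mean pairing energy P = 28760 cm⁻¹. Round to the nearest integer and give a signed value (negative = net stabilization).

-21288

CO is neutral, so the +2 overall charge sits on Cr: oxidation state +2.
Group 6 minus oxidation state +2 gives a d⁴ configuration for Cr²⁺.
Configuration: t₂g⁴ eg⁰.
Orbital CFSE = 4(-0.4) + 0(0.6) = -1.6Δ₀ = -1.6 × 31280 = -50048 cm⁻¹.
Pairing penalty: 1 pair vs 0 in the high-spin reference → 1 extra × P = 28760 cm⁻¹.
Overall CFSE = -50048 + 28760 = -21288 cm⁻¹.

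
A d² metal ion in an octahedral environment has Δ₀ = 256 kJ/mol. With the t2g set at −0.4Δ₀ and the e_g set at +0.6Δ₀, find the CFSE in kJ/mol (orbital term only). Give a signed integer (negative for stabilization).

Configuration: t2g^2 e_g^0.
CFSE(orbital) = 2×(-0.4Δ₀) + 0×(0.6Δ₀) = -0.8Δ₀; with Δ₀ = 256 kJ/mol that is -205 kJ/mol.

-205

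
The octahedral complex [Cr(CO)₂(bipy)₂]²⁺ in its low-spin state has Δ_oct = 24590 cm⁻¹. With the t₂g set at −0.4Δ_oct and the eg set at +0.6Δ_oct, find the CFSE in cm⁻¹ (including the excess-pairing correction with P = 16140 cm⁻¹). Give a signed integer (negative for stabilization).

-23204

Ligand charges: 2×(+0) from CO and 2×(+0) from bipy sum to +0; with overall charge +2, Cr is +2.
Group 6 minus oxidation state +2 gives a d⁴ configuration for Cr²⁺.
Electron filling gives t₂g⁴ eg⁰.
CFSE(orbital) = 4×(-0.4Δ_oct) + 0×(0.6Δ_oct) = -1.6Δ_oct; with Δ_oct = 24590 cm⁻¹ that is -39344 cm⁻¹.
Relative to high-spin t₂g³ eg¹ (0 paired), the low-spin configuration has 1 additional pair, contributing +1 × 16140 = +16140 cm⁻¹.
Overall CFSE = -39344 + 16140 = -23204 cm⁻¹.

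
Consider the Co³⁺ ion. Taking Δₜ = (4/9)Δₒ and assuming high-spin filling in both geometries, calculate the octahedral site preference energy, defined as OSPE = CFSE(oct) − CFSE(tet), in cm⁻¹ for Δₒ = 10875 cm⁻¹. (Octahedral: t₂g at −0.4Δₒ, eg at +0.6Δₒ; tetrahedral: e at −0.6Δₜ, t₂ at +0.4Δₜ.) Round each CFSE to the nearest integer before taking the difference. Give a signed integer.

Co³⁺: group 9, so d-count = 9 − 3 = 6.
In an octahedral site d⁶ (HS) is t2g^4 e_g^2, giving CFSE(oct) = -0.4Δₒ = -4350 cm⁻¹.
Tetrahedral e^3 t2^3 gives -0.6Δₜ = -0.6 × (4/9) × 10875 = -2900 cm⁻¹.
OSPE = -4350 − (-2900) = -1450 cm⁻¹.

-1450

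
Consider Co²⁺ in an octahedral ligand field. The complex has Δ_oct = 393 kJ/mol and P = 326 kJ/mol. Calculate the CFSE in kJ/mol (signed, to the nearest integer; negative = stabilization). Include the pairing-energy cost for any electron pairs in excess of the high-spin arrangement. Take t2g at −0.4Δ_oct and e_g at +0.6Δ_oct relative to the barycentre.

Group 9 minus oxidation state +2 gives a d⁷ configuration for Co²⁺.
Δ_oct > P, so pairing is preferred: the ground state is low-spin.
That gives t2g^6 e_g^1.
Orbital CFSE = -1.8Δ_oct = -1.8 × 393 = -707 kJ/mol.
Excess pairs vs high-spin: 3 − 2 = 1; pairing cost = +326 kJ/mol.
Net CFSE = -707 + 326 = -381 kJ/mol.

-381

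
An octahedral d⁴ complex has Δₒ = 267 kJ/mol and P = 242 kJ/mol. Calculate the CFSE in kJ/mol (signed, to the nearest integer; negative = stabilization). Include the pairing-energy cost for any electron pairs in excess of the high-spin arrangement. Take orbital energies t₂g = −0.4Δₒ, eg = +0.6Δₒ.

Here Δₒ > P (267 > 242), so the low-spin state is favoured.
That gives t₂g⁴ eg⁰.
Orbital CFSE = -1.6Δₒ = -1.6 × 267 = -427 kJ/mol.
Excess pairs vs high-spin: 1 − 0 = 1; pairing cost = +242 kJ/mol.
Net CFSE = -427 + 242 = -185 kJ/mol.

-185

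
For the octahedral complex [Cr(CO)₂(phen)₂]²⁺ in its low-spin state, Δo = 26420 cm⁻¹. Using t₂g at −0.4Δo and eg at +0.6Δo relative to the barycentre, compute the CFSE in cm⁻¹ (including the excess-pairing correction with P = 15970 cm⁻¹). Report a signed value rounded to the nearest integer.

-26302

Ligand charges: 2×(+0) from CO and 2×(+0) from phen sum to +0; with overall charge +2, Cr is +2.
Group 6 minus oxidation state +2 gives a d⁴ configuration for Cr²⁺.
Electron filling gives t₂g⁴ eg⁰.
Orbital CFSE = 4(-0.4) + 0(0.6) = -1.6Δo = -1.6 × 26420 = -42272 cm⁻¹.
Relative to high-spin t₂g³ eg¹ (0 paired), the low-spin configuration has 1 additional pair, contributing +1 × 15970 = +15970 cm⁻¹.
Combining: -42272 + 15970 = -26302 cm⁻¹.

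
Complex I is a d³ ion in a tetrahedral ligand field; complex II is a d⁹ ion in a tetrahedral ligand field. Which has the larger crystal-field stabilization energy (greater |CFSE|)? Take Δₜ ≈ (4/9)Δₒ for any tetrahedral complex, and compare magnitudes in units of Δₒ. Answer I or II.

I

I: With tetrahedral geometry the complex is necessarily high-spin; e^2 t2^1, CFSE = -0.8Δₜ ≈ -0.36Δₒ.
II: Tetrahedral fields are weak (Δₜ ≈ 4/9 Δₒ), so electrons fill high-spin; e^4 t2^5, CFSE = -0.4Δₜ ≈ -0.18Δₒ.
So I has the larger |CFSE|.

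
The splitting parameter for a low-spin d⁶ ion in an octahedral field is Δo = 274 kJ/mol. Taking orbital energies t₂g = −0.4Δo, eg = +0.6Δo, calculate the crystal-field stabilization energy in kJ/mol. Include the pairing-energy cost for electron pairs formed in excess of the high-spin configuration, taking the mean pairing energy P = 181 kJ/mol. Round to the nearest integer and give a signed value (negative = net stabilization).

Electron filling gives t₂g⁶ eg⁰.
CFSE(orbital) = 6×(-0.4Δo) + 0×(0.6Δo) = -2.4Δo; with Δo = 274 kJ/mol that is -658 kJ/mol.
Relative to high-spin t₂g⁴ eg² (1 paired), the low-spin configuration has 2 additional pairs, contributing +2 × 181 = +362 kJ/mol.
Net CFSE = -658 + 362 = -296 kJ/mol.

-296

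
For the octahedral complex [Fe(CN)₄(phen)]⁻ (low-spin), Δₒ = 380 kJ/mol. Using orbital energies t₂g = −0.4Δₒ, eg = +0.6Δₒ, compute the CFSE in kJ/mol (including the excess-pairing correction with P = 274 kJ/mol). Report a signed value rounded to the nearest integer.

-212

Ligand charges: 4×(-1) from CN⁻ and 1×(+0) from phen sum to -4; with overall charge -1, Fe is +3.
Fe³⁺: group 8, so d-count = 8 − 3 = 5.
Configuration: t₂g⁵ eg⁰.
The orbital stabilization is -2.0Δₒ = -2.0 × 380 = -760 kJ/mol.
Pairing penalty: 2 pairs vs 0 in the high-spin reference → 2 extra × P = 548 kJ/mol.
Overall CFSE = -760 + 548 = -212 kJ/mol.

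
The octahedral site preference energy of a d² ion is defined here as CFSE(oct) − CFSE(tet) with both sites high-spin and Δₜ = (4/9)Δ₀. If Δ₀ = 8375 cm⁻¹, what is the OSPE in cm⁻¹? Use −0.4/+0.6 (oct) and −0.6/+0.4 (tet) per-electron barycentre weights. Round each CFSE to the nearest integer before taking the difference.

In an octahedral site d² (HS) is t2g^2 e_g^0, giving CFSE(oct) = -0.8Δ₀ = -6700 cm⁻¹.
Tetrahedral e^2 t2^0 gives -1.2Δₜ = -1.2 × (4/9) × 8375 = -4467 cm⁻¹.
Subtracting, OSPE = -6700 − (-4467) = -2233 cm⁻¹.

-2233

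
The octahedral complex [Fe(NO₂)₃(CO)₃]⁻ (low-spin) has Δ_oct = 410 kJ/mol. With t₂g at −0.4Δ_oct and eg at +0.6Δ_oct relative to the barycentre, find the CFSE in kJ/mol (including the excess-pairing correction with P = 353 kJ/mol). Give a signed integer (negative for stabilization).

-278

Ligand charges: 3×(-1) from NO₂⁻ and 3×(+0) from CO sum to -3; with overall charge -1, Fe is +2.
Fe is in group 8, so Fe²⁺ is d⁶ (8 − 2 = 6).
Configuration: t₂g⁶ eg⁰.
The orbital stabilization is -2.4Δ_oct = -2.4 × 410 = -984 kJ/mol.
High-spin d⁶ would be t₂g⁴ eg² with 1 pair; low-spin has 3, so 2 excess pairs cost +2P = +706 kJ/mol.
Net CFSE = -984 + 706 = -278 kJ/mol.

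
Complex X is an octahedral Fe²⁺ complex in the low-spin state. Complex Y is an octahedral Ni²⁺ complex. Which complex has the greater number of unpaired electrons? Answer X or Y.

X: Fe²⁺: group 8, so d-count = 8 − 2 = 6; t₂g⁶ eg⁰ → 0 unpaired.
Y: Ni is in group 10, so Ni²⁺ is d⁸ (10 − 2 = 8); t₂g⁶ eg² → 2 unpaired.
So Y has more unpaired electrons.

Y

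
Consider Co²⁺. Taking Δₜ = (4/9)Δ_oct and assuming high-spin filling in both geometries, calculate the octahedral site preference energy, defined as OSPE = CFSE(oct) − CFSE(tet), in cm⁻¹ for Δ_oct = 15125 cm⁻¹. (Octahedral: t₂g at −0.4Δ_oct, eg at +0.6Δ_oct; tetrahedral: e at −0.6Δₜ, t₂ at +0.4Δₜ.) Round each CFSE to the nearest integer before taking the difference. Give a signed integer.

-4033

Co sits in group 9; removing 2 electrons leaves Co²⁺ with 9 − 2 = 7 d electrons.
Octahedral high-spin t₂g⁵ eg²: CFSE = -0.8 × 15125 = -12100 cm⁻¹.
Tetrahedral e⁴ t₂³ gives -1.2Δₜ = -1.2 × (4/9) × 15125 = -8067 cm⁻¹.
Subtracting, OSPE = -12100 − (-8067) = -4033 cm⁻¹.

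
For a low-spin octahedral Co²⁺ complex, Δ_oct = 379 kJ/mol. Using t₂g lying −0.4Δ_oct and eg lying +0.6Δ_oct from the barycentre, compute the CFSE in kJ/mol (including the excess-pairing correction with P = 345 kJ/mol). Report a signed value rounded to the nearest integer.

-337

Co is in group 9, so Co²⁺ is d⁷ (9 − 2 = 7).
The d⁷ electrons fill as t₂g⁶ eg¹.
The orbital stabilization is -1.8Δ_oct = -1.8 × 379 = -682 kJ/mol.
Pairing penalty: 3 pairs vs 2 in the high-spin reference → 1 extra × P = 345 kJ/mol.
Net CFSE = -682 + 345 = -337 kJ/mol.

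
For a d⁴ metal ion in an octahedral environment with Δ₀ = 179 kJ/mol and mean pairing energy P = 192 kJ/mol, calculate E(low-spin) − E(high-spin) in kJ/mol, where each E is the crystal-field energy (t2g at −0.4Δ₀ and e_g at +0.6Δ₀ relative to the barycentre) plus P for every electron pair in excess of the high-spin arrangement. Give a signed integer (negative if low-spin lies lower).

In the high-spin limit (t2g^3 e_g^1) the orbital term is -0.6Δ₀ = -107 kJ/mol, with no excess pairing.
Low-spin: t2g^4 e_g^0, orbital CFSE = -1.6Δ₀ = -286 kJ/mol; plus 1 excess pair × P = +192 kJ/mol; total -94 kJ/mol.
Thus E(LS) − E(HS) = 13 kJ/mol.

13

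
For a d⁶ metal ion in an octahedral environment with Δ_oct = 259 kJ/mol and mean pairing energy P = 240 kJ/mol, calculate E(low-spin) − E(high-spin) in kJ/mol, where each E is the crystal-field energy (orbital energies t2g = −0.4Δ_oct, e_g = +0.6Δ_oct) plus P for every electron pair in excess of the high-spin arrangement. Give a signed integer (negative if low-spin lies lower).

-38

In the high-spin limit (t2g^4 e_g^2) the orbital term is -0.4Δ_oct = -104 kJ/mol, with no excess pairing.
Low-spin: t2g^6 e_g^0, orbital CFSE = -2.4Δ_oct = -622 kJ/mol; plus 2 excess pairs × P = +480 kJ/mol; total -142 kJ/mol.
The difference is -142 − (-104) = -38 kJ/mol, so low-spin lies lower.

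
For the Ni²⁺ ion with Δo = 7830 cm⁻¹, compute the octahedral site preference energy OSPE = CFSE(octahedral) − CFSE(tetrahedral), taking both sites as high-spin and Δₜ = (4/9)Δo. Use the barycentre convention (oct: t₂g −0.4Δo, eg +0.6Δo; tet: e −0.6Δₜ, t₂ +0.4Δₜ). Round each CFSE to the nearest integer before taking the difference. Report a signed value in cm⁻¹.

-6612

Ni sits in group 10; removing 2 electrons leaves Ni²⁺ with 10 − 2 = 8 d electrons.
Octahedral high-spin t2g^6 e_g^2: CFSE = -1.2 × 7830 = -9396 cm⁻¹.
In a tetrahedral site the filling is e^4 t2^4: CFSE(tet) = -0.8Δₜ = -0.8 × (4/9)(7830) = -2784 cm⁻¹.
OSPE = -9396 − (-2784) = -6612 cm⁻¹.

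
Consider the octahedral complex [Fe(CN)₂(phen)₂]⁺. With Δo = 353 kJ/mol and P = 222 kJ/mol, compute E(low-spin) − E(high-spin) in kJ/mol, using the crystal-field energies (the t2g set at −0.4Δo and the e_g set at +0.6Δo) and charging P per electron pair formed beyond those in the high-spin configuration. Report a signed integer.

Ligand charges: 2×(-1) from CN⁻ and 2×(+0) from phen sum to -2; with overall charge +1, Fe is +3.
Fe sits in group 8; removing 3 electrons leaves Fe³⁺ with 8 − 3 = 5 d electrons.
In the high-spin limit (t2g^3 e_g^2) the orbital term is 0.0Δo = 0 kJ/mol, with no excess pairing.
Low-spin t2g^5 e_g^0 gives -2.0Δo = -706 kJ/mol, but forming 2 extra pairs costs 2P = 444 kJ/mol, so E(LS) = -706 + 444 = -262 kJ/mol.
The difference is -262 − (0) = -262 kJ/mol, so low-spin lies lower.

-262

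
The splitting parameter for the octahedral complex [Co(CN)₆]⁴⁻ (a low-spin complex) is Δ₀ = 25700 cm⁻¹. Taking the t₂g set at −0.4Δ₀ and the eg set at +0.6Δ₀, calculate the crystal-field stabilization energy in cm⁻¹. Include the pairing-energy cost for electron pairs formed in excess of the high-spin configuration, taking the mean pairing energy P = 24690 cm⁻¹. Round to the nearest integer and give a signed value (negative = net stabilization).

-21570

Each CN⁻ contributes -1; 6 × (-1) = -6. With overall charge -4, Co is in the +2 oxidation state.
Group 9 minus oxidation state +2 gives a d⁷ configuration for Co²⁺.
Electron filling gives t₂g⁶ eg¹.
CFSE(orbital) = 6×(-0.4Δ₀) + 1×(0.6Δ₀) = -1.8Δ₀; with Δ₀ = 25700 cm⁻¹ that is -46260 cm⁻¹.
High-spin d⁷ would be t₂g⁵ eg² with 2 pairs; low-spin has 3, so 1 excess pair costs +1P = +24690 cm⁻¹.
Net CFSE = -46260 + 24690 = -21570 cm⁻¹.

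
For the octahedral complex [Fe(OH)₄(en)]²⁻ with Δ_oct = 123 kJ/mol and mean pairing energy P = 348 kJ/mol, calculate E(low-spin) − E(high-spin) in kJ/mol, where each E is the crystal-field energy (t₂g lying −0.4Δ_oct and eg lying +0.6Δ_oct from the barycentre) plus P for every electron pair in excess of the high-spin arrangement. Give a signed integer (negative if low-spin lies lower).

Ligand charges: 4×(-1) from OH⁻ and 1×(+0) from en sum to -4; with overall charge -2, Fe is +2.
Fe is in group 8, so Fe²⁺ is d⁶ (8 − 2 = 6).
High-spin: t₂g⁴ eg², CFSE = -0.4Δ_oct = -49 kJ/mol.
For low-spin the configuration is t₂g⁶ eg⁰: orbital energy -2.4 × 123 = -295 kJ/mol, and 2 additional pairs relative to high-spin add 696 kJ/mol, giving 401 kJ/mol.
E(LS) − E(HS) = 401 − (-49) = 450 kJ/mol.

450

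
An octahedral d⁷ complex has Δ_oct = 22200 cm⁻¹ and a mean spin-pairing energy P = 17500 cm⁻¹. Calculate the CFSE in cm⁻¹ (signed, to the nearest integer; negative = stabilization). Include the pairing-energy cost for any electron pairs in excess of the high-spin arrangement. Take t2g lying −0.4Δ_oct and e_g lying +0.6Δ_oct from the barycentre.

-22460

Since Δ_oct = 22200 cm⁻¹ > P = 17500 cm⁻¹, the complex adopts the low-spin configuration.
That gives t2g^6 e_g^1.
Orbital CFSE = -1.8Δ_oct = -1.8 × 22200 = -39960 cm⁻¹.
Excess pairs vs high-spin: 3 − 2 = 1; pairing cost = +17500 cm⁻¹.
Net CFSE = -39960 + 17500 = -22460 cm⁻¹.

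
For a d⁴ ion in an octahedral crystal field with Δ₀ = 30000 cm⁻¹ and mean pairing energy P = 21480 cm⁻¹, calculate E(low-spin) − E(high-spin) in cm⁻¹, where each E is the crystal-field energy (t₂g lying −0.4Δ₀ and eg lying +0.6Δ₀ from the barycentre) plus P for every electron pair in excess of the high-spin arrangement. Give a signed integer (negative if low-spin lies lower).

-8520

High-spin: t₂g³ eg¹, CFSE = -0.6Δ₀ = -18000 cm⁻¹.
Low-spin t₂g⁴ eg⁰ gives -1.6Δ₀ = -48000 cm⁻¹, but forming 1 extra pair costs 1P = 21480 cm⁻¹, so E(LS) = -48000 + 21480 = -26520 cm⁻¹.
Thus E(LS) − E(HS) = -8520 cm⁻¹.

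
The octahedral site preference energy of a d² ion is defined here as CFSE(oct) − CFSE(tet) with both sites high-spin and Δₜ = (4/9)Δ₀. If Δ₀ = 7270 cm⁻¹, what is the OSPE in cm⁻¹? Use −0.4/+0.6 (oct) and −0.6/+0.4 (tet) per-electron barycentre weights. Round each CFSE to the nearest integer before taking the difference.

-1939

Octahedral (high-spin): t₂g² eg⁰, CFSE = 2(−0.4) + 0(+0.6) = -0.8Δ₀ = -0.8 × 7270 = -5816 cm⁻¹.
In a tetrahedral site the filling is e² t₂⁰: CFSE(tet) = -1.2Δₜ = -1.2 × (4/9)(7270) = -3877 cm⁻¹.
OSPE = -5816 − (-3877) = -1939 cm⁻¹.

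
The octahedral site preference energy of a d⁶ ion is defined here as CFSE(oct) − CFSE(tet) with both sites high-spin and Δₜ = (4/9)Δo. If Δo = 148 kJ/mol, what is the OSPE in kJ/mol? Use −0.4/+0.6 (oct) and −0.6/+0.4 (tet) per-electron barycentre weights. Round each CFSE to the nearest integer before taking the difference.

Octahedral (high-spin): t2g^4 e_g^2, CFSE = 4(−0.4) + 2(+0.6) = -0.4Δo = -0.4 × 148 = -59 kJ/mol.
Tetrahedral: e^3 t2^3, CFSE = 3(−0.6) + 3(+0.4) = -0.6Δₜ = -0.6 × (4/9) × 148 = -39 kJ/mol.
OSPE = CFSE(oct) − CFSE(tet) = -59 − (-39) = -20 kJ/mol.

-20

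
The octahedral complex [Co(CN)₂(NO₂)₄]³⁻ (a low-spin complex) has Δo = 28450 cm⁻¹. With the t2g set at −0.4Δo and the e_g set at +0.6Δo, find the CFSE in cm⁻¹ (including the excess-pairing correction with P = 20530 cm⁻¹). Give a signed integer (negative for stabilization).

Ligand charges: 2×(-1) from CN⁻ and 4×(-1) from NO₂⁻ sum to -6; with overall charge -3, Co is +3.
Co is in group 9, so Co³⁺ is d⁶ (9 − 3 = 6).
Configuration: t2g^6 e_g^0.
The orbital stabilization is -2.4Δo = -2.4 × 28450 = -68280 cm⁻¹.
High-spin d⁶ would be t2g^4 e_g^2 with 1 pair; low-spin has 3, so 2 excess pairs cost +2P = +41060 cm⁻¹.
Net CFSE = -68280 + 41060 = -27220 cm⁻¹.

-27220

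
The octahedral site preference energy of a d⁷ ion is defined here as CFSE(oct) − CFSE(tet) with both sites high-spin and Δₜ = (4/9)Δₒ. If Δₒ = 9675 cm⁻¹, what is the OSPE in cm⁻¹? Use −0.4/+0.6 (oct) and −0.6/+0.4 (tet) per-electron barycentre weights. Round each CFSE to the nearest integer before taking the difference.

-2580

In an octahedral site d⁷ (HS) is t2g^5 e_g^2, giving CFSE(oct) = -0.8Δₒ = -7740 cm⁻¹.
Tetrahedral e^4 t2^3 gives -1.2Δₜ = -1.2 × (4/9) × 9675 = -5160 cm⁻¹.
Subtracting, OSPE = -7740 − (-5160) = -2580 cm⁻¹.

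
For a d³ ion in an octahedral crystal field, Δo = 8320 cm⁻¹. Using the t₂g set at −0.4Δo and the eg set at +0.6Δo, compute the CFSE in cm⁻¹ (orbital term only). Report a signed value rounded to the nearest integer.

-9984

For octahedral d³ the high- and low-spin configurations coincide.
Configuration: t₂g³ eg⁰.
CFSE(orbital) = 3×(-0.4Δo) + 0×(0.6Δo) = -1.2Δo; with Δo = 8320 cm⁻¹ that is -9984 cm⁻¹.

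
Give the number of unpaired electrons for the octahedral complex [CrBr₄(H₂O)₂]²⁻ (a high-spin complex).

Ligand charges: 4×(-1) from Br⁻ and 2×(+0) from H₂O sum to -4; with overall charge -2, Cr is +2.
Cr is in group 6, so Cr²⁺ is d⁴ (6 − 2 = 4).
Configuration: t₂g³ eg¹, giving 4 unpaired electrons.

4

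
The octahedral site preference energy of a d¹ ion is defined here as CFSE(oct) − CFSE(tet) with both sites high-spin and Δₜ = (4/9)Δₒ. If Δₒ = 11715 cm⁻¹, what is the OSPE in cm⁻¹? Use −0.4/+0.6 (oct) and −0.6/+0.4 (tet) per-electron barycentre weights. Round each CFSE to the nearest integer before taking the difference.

-1562

In an octahedral site d¹ (HS) is t2g^1 e_g^0, giving CFSE(oct) = -0.4Δₒ = -4686 cm⁻¹.
Tetrahedral: e^1 t2^0, CFSE = 1(−0.6) + 0(+0.4) = -0.6Δₜ = -0.6 × (4/9) × 11715 = -3124 cm⁻¹.
OSPE = CFSE(oct) − CFSE(tet) = -4686 − (-3124) = -1562 cm⁻¹.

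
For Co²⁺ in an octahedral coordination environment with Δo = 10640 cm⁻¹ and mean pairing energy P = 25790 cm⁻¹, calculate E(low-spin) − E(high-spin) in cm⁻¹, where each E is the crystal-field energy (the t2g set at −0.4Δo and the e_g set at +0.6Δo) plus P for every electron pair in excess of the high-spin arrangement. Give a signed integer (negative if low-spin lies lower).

Co sits in group 9; removing 2 electrons leaves Co²⁺ with 9 − 2 = 7 d electrons.
High-spin d⁷ fills as t2g^5 e_g^2 with CFSE 5(−0.4) + 2(+0.6) = -0.8Δo = -8512 cm⁻¹.
Low-spin t2g^6 e_g^1 gives -1.8Δo = -19152 cm⁻¹, but forming 1 extra pair costs 1P = 25790 cm⁻¹, so E(LS) = -19152 + 25790 = 6638 cm⁻¹.
Thus E(LS) − E(HS) = 15150 cm⁻¹.

15150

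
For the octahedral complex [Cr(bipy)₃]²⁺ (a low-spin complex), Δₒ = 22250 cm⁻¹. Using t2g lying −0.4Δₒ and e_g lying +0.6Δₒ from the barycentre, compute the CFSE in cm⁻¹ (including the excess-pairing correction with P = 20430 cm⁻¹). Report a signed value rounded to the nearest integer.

-15170

bipy is neutral, so the +2 overall charge sits on Cr: oxidation state +2.
Cr²⁺: group 6, so d-count = 6 − 2 = 4.
Configuration: t2g^4 e_g^0.
The orbital stabilization is -1.6Δₒ = -1.6 × 22250 = -35600 cm⁻¹.
High-spin d⁴ would be t2g^3 e_g^1 with 0 pairs; low-spin has 1, so 1 excess pair costs +1P = +20430 cm⁻¹.
Net CFSE = -35600 + 20430 = -15170 cm⁻¹.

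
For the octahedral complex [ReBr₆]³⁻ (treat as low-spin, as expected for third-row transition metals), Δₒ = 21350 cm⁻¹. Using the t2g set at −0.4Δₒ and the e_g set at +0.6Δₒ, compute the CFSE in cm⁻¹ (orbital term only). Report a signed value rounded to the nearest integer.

Each Br⁻ contributes -1; 6 × (-1) = -6. With overall charge -3, Re is in the +3 oxidation state.
Re is in group 7, so Re³⁺ is d⁴ (7 − 3 = 4).
Configuration: t2g^4 e_g^0.
CFSE(orbital) = 4×(-0.4Δₒ) + 0×(0.6Δₒ) = -1.6Δₒ; with Δₒ = 21350 cm⁻¹ that is -34160 cm⁻¹.

-34160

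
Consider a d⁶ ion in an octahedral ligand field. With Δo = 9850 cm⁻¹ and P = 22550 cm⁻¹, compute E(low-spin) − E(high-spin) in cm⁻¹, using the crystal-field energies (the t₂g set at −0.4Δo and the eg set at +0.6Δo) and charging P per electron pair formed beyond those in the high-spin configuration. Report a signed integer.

25400

In the high-spin limit (t₂g⁴ eg²) the orbital term is -0.4Δo = -3940 cm⁻¹, with no excess pairing.
For low-spin the configuration is t₂g⁶ eg⁰: orbital energy -2.4 × 9850 = -23640 cm⁻¹, and 2 additional pairs relative to high-spin add 45100 cm⁻¹, giving 21460 cm⁻¹.
E(LS) − E(HS) = 21460 − (-3940) = 25400 cm⁻¹.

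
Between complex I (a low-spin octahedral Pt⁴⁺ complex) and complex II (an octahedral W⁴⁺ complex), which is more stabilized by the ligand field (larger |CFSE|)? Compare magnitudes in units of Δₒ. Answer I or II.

I: Pt sits in group 10; removing 4 electrons leaves Pt⁴⁺ with 10 − 4 = 6 d electrons; t₂g⁶ eg⁰, CFSE = -2.4Δₒ.
II: W is in group 6, so W⁴⁺ is d² (6 − 4 = 2); t2g^2 e_g^0, CFSE = -0.8Δₒ.
So I has the larger |CFSE|.

I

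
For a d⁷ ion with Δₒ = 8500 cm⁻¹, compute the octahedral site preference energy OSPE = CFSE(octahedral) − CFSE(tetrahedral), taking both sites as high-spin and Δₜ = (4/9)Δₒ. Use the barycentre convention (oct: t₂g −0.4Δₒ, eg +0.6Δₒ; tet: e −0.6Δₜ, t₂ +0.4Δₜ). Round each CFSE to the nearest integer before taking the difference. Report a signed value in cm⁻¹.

Octahedral (high-spin): t2g^5 e_g^2, CFSE = 5(−0.4) + 2(+0.6) = -0.8Δₒ = -0.8 × 8500 = -6800 cm⁻¹.
Tetrahedral: e^4 t2^3, CFSE = 4(−0.6) + 3(+0.4) = -1.2Δₜ = -1.2 × (4/9) × 8500 = -4533 cm⁻¹.
OSPE = CFSE(oct) − CFSE(tet) = -6800 − (-4533) = -2267 cm⁻¹.

-2267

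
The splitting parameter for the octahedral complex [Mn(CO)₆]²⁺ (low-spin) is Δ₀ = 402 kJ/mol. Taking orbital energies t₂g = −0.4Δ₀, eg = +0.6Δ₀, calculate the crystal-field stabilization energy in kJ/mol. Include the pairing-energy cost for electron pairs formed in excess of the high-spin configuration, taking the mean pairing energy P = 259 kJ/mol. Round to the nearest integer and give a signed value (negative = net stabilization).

-286

CO is neutral, so the +2 overall charge sits on Mn: oxidation state +2.
Mn sits in group 7; removing 2 electrons leaves Mn²⁺ with 7 − 2 = 5 d electrons.
Electron filling gives t₂g⁵ eg⁰.
Orbital CFSE = 5(-0.4) + 0(0.6) = -2.0Δ₀ = -2.0 × 402 = -804 kJ/mol.
High-spin d⁵ would be t₂g³ eg² with 0 pairs; low-spin has 2, so 2 excess pairs cost +2P = +518 kJ/mol.
Combining: -804 + 518 = -286 kJ/mol.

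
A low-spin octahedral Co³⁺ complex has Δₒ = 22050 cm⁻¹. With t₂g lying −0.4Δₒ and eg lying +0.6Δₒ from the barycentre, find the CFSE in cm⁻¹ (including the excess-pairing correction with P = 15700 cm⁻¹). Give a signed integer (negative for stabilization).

Co is in group 9, so Co³⁺ is d⁶ (9 − 3 = 6).
Configuration: t₂g⁶ eg⁰.
Orbital CFSE = 6(-0.4) + 0(0.6) = -2.4Δₒ = -2.4 × 22050 = -52920 cm⁻¹.
Relative to high-spin t₂g⁴ eg² (1 paired), the low-spin configuration has 2 additional pairs, contributing +2 × 15700 = +31400 cm⁻¹.
Overall CFSE = -52920 + 31400 = -21520 cm⁻¹.

-21520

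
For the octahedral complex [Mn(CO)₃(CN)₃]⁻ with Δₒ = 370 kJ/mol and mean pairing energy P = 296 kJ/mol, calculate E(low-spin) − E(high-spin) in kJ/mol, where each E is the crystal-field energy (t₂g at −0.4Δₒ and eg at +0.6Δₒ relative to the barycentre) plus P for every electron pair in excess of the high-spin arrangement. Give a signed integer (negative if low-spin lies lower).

-148

Ligand charges: 3×(+0) from CO and 3×(-1) from CN⁻ sum to -3; with overall charge -1, Mn is +2.
Group 7 minus oxidation state +2 gives a d⁵ configuration for Mn²⁺.
High-spin: t₂g³ eg², CFSE = 0.0Δₒ = 0 kJ/mol.
Low-spin: t₂g⁵ eg⁰, orbital CFSE = -2.0Δₒ = -740 kJ/mol; plus 2 excess pairs × P = +592 kJ/mol; total -148 kJ/mol.
The difference is -148 − (0) = -148 kJ/mol, so low-spin lies lower.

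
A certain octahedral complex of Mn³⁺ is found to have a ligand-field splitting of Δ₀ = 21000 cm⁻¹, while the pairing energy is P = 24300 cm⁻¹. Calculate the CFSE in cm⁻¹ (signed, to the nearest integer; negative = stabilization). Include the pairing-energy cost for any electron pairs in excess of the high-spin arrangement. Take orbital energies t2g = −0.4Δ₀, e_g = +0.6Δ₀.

Mn is in group 7, so Mn³⁺ is d⁴ (7 − 3 = 4).
Since Δ₀ = 21000 cm⁻¹ < P = 24300 cm⁻¹, the complex adopts the high-spin configuration.
Configuration: t2g^3 e_g^1.
Orbital CFSE = -0.6Δ₀ = -0.6 × 21000 = -12600 cm⁻¹.
High-spin has no excess pairs, so no pairing correction applies.

-12600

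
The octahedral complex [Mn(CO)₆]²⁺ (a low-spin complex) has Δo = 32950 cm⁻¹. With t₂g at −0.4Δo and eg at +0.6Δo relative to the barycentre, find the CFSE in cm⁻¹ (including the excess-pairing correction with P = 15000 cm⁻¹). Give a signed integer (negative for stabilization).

-35900

CO is neutral, so the +2 overall charge sits on Mn: oxidation state +2.
Group 7 minus oxidation state +2 gives a d⁵ configuration for Mn²⁺.
The d⁵ electrons fill as t₂g⁵ eg⁰.
The orbital stabilization is -2.0Δo = -2.0 × 32950 = -65900 cm⁻¹.
High-spin d⁵ would be t₂g³ eg² with 0 pairs; low-spin has 2, so 2 excess pairs cost +2P = +30000 cm⁻¹.
Net CFSE = -65900 + 30000 = -35900 cm⁻¹.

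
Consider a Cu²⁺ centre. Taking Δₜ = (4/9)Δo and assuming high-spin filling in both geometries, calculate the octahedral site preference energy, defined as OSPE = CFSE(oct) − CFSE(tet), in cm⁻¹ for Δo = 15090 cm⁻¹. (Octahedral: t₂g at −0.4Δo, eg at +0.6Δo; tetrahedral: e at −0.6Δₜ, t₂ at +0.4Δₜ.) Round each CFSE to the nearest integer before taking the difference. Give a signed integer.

-6371

Cu sits in group 11; removing 2 electrons leaves Cu²⁺ with 11 − 2 = 9 d electrons.
Octahedral (high-spin): t₂g⁶ eg³, CFSE = 6(−0.4) + 3(+0.6) = -0.6Δo = -0.6 × 15090 = -9054 cm⁻¹.
Tetrahedral: e⁴ t₂⁵, CFSE = 4(−0.6) + 5(+0.4) = -0.4Δₜ = -0.4 × (4/9) × 15090 = -2683 cm⁻¹.
OSPE = -9054 − (-2683) = -6371 cm⁻¹.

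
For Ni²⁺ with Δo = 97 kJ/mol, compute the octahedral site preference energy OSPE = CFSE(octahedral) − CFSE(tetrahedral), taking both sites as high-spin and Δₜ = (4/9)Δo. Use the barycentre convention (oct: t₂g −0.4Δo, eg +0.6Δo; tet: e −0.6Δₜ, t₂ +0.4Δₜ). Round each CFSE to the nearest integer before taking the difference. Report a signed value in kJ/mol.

Ni²⁺: group 10, so d-count = 10 − 2 = 8.
Octahedral (high-spin): t2g^6 e_g^2, CFSE = 6(−0.4) + 2(+0.6) = -1.2Δo = -1.2 × 97 = -116 kJ/mol.
Tetrahedral e^4 t2^4 gives -0.8Δₜ = -0.8 × (4/9) × 97 = -34 kJ/mol.
OSPE = CFSE(oct) − CFSE(tet) = -116 − (-34) = -82 kJ/mol.

-82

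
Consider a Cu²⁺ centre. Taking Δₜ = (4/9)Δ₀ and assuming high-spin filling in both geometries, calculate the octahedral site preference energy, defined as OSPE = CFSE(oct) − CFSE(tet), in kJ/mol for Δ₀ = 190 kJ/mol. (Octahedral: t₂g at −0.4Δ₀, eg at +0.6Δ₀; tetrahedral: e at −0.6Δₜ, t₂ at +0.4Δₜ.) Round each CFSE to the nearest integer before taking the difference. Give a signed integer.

Group 11 minus oxidation state +2 gives a d⁹ configuration for Cu²⁺.
Octahedral high-spin t₂g⁶ eg³: CFSE = -0.6 × 190 = -114 kJ/mol.
Tetrahedral: e⁴ t₂⁵, CFSE = 4(−0.6) + 5(+0.4) = -0.4Δₜ = -0.4 × (4/9) × 190 = -34 kJ/mol.
Subtracting, OSPE = -114 − (-34) = -80 kJ/mol.

-80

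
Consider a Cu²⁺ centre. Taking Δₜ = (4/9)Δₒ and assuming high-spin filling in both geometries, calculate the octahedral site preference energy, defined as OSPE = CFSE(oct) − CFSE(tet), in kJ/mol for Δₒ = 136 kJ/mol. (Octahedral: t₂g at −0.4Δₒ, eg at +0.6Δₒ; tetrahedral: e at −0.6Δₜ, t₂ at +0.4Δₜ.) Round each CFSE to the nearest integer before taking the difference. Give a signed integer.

Group 11 minus oxidation state +2 gives a d⁹ configuration for Cu²⁺.
Octahedral high-spin t2g^6 e_g^3: CFSE = -0.6 × 136 = -82 kJ/mol.
Tetrahedral: e^4 t2^5, CFSE = 4(−0.6) + 5(+0.4) = -0.4Δₜ = -0.4 × (4/9) × 136 = -24 kJ/mol.
Subtracting, OSPE = -82 − (-24) = -58 kJ/mol.

-58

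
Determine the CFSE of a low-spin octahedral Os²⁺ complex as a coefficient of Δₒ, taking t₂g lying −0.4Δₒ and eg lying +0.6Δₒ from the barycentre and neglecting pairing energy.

-2.4 Δₒ

Os²⁺: group 8, so d-count = 8 − 2 = 6.
Configuration: t₂g⁶ eg⁰.
CFSE = 6(-0.4Δₒ) + 0(0.6Δₒ) = -2.4Δₒ + 0.0Δₒ = -2.4Δₒ.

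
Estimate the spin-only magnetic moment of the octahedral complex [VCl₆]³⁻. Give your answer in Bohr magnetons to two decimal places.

2.83 Bohr magnetons

Each Cl⁻ contributes -1; 6 × (-1) = -6. With overall charge -3, V is in the +3 oxidation state.
V³⁺: group 5, so d-count = 5 − 3 = 2.
For octahedral d² the high- and low-spin configurations coincide.
Configuration: t₂g² eg⁰ → 2 unpaired electrons.
μ(spin-only) = √[2(2+2)] = √8 ≈ 2.83 Bohr magnetons.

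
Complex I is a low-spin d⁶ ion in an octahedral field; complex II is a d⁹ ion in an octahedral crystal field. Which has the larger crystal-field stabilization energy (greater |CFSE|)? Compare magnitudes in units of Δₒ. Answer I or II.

I: t2g^6 e_g^0, CFSE = -2.4Δₒ.
II: t₂g⁶ eg³, CFSE = -0.6Δₒ.
So I has the larger |CFSE|.

I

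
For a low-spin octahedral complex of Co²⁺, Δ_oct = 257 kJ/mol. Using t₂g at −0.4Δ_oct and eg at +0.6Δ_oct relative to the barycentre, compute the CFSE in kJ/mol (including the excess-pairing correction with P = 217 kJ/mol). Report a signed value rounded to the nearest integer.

Group 9 minus oxidation state +2 gives a d⁷ configuration for Co²⁺.
Configuration: t₂g⁶ eg¹.
The orbital stabilization is -1.8Δ_oct = -1.8 × 257 = -463 kJ/mol.
Relative to high-spin t₂g⁵ eg² (2 paired), the low-spin configuration has 1 additional pair, contributing +1 × 217 = +217 kJ/mol.
Net CFSE = -463 + 217 = -246 kJ/mol.

-246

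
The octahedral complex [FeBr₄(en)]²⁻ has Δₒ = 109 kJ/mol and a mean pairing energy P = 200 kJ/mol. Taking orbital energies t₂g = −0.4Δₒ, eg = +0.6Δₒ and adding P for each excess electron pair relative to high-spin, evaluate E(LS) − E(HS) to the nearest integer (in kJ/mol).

182

Ligand charges: 4×(-1) from Br⁻ and 1×(+0) from en sum to -4; with overall charge -2, Fe is +2.
Fe is in group 8, so Fe²⁺ is d⁶ (8 − 2 = 6).
In the high-spin limit (t₂g⁴ eg²) the orbital term is -0.4Δₒ = -44 kJ/mol, with no excess pairing.
Low-spin t₂g⁶ eg⁰ gives -2.4Δₒ = -262 kJ/mol, but forming 2 extra pairs costs 2P = 400 kJ/mol, so E(LS) = -262 + 400 = 138 kJ/mol.
E(LS) − E(HS) = 138 − (-44) = 182 kJ/mol.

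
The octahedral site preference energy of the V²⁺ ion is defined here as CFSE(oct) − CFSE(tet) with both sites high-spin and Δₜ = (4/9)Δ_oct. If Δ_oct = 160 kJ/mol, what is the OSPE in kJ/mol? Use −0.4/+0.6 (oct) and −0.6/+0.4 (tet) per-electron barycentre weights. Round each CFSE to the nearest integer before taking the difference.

V sits in group 5; removing 2 electrons leaves V²⁺ with 5 − 2 = 3 d electrons.
Octahedral high-spin t2g^3 e_g^0: CFSE = -1.2 × 160 = -192 kJ/mol.
Tetrahedral: e^2 t2^1, CFSE = 2(−0.6) + 1(+0.4) = -0.8Δₜ = -0.8 × (4/9) × 160 = -57 kJ/mol.
Subtracting, OSPE = -192 − (-57) = -135 kJ/mol.

-135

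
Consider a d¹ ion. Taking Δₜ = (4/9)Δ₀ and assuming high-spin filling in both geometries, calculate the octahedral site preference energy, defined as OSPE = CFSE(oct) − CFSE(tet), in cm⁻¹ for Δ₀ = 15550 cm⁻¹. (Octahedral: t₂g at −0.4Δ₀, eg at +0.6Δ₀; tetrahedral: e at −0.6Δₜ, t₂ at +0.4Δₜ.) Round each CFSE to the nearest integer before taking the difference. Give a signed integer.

-2073

Octahedral high-spin t2g^1 e_g^0: CFSE = -0.4 × 15550 = -6220 cm⁻¹.
In a tetrahedral site the filling is e^1 t2^0: CFSE(tet) = -0.6Δₜ = -0.6 × (4/9)(15550) = -4147 cm⁻¹.
Subtracting, OSPE = -6220 − (-4147) = -2073 cm⁻¹.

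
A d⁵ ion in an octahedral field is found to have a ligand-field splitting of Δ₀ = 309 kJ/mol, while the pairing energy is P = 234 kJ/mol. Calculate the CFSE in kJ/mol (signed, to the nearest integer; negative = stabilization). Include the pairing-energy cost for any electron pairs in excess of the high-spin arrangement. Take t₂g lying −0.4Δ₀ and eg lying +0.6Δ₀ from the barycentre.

-150

Δ₀ > P, so pairing is preferred: the ground state is low-spin.
That gives t₂g⁵ eg⁰.
Orbital CFSE = -2.0Δ₀ = -2.0 × 309 = -618 kJ/mol.
Excess pairs vs high-spin: 2 − 0 = 2; pairing cost = +468 kJ/mol.
Net CFSE = -618 + 468 = -150 kJ/mol.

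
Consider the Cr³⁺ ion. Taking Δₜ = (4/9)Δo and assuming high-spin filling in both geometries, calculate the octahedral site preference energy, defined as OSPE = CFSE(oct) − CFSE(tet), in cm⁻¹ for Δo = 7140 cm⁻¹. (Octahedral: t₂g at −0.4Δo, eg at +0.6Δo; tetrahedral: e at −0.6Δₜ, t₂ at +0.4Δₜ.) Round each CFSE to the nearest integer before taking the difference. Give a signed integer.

Cr³⁺: group 6, so d-count = 6 − 3 = 3.
In an octahedral site d³ (HS) is t2g^3 e_g^0, giving CFSE(oct) = -1.2Δo = -8568 cm⁻¹.
Tetrahedral: e^2 t2^1, CFSE = 2(−0.6) + 1(+0.4) = -0.8Δₜ = -0.8 × (4/9) × 7140 = -2539 cm⁻¹.
Subtracting, OSPE = -8568 − (-2539) = -6029 cm⁻¹.

-6029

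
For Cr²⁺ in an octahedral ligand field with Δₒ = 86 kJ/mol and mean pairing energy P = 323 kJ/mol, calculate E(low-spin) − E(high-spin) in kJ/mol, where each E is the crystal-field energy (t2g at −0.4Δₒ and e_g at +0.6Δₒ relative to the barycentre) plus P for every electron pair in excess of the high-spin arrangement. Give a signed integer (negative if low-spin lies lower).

Group 6 minus oxidation state +2 gives a d⁴ configuration for Cr²⁺.
High-spin: t2g^3 e_g^1, CFSE = -0.6Δₒ = -52 kJ/mol.
For low-spin the configuration is t2g^4 e_g^0: orbital energy -1.6 × 86 = -138 kJ/mol, and 1 additional pair relative to high-spin adds 323 kJ/mol, giving 185 kJ/mol.
The difference is 185 − (-52) = 237 kJ/mol, so high-spin lies lower.

237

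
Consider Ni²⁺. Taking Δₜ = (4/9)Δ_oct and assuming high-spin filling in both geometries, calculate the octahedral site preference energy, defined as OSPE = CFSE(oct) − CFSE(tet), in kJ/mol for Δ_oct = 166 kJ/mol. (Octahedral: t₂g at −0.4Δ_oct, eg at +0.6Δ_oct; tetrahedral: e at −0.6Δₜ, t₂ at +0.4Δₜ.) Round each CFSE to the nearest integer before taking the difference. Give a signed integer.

-140

Group 10 minus oxidation state +2 gives a d⁸ configuration for Ni²⁺.
In an octahedral site d⁸ (HS) is t₂g⁶ eg², giving CFSE(oct) = -1.2Δ_oct = -199 kJ/mol.
Tetrahedral: e⁴ t₂⁴, CFSE = 4(−0.6) + 4(+0.4) = -0.8Δₜ = -0.8 × (4/9) × 166 = -59 kJ/mol.
OSPE = CFSE(oct) − CFSE(tet) = -199 − (-59) = -140 kJ/mol.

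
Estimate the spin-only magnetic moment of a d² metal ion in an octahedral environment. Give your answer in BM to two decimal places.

Configuration: t₂g² eg⁰ → 2 unpaired electrons.
μ(spin-only) = √[2(2+2)] = √8 ≈ 2.83 BM.

2.83 BM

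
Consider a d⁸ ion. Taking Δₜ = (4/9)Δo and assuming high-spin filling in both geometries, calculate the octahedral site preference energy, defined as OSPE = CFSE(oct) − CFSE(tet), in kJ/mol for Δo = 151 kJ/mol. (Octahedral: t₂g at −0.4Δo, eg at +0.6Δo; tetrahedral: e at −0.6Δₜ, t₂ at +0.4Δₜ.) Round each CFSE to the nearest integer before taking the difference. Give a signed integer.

Octahedral (high-spin): t₂g⁶ eg², CFSE = 6(−0.4) + 2(+0.6) = -1.2Δo = -1.2 × 151 = -181 kJ/mol.
Tetrahedral: e⁴ t₂⁴, CFSE = 4(−0.6) + 4(+0.4) = -0.8Δₜ = -0.8 × (4/9) × 151 = -54 kJ/mol.
OSPE = CFSE(oct) − CFSE(tet) = -181 − (-54) = -127 kJ/mol.

-127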